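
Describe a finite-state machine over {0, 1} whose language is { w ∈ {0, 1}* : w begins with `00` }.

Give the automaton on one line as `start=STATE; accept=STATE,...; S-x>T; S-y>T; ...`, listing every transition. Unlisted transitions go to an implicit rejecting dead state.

Check the first 2 symbols one by one: s0 through s1 record how many have matched `00` so far; any wrong symbol goes to the dead state s3. After all 2 match we enter the accepting sink s2.
A 4-state machine:
        0   1  
>  s0   s1  s3 
   s1   s2  s3 
 * s2   s2  s2 
   s3   s3  s3 
(> = start, * = accepting)

start=s0; accept=s2; s0-0>s1; s0-1>s3; s1-0>s2; s1-1>s3; s2-0>s2; s2-1>s2; s3-0>s3; s3-1>s3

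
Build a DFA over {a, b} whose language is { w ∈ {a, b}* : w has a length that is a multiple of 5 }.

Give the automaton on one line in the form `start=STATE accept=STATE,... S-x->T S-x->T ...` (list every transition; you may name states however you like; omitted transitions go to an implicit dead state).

start=q0 accept=q0 q0-a->q1 q0-b->q1 q1-a->q2 q1-b->q2 q2-a->q3 q2-b->q3 q3-a->q4 q3-b->q4 q4-a->q0 q4-b->q0

Only the length mod 5 matters, so use a 5-cycle: from any state, every input symbol moves to the next state, wrapping q4 back to q0. Mark q0 accepting.
A 5-state machine:
        a   b  
>* q0   q1  q1 
   q1   q2  q2 
   q2   q3  q3 
   q3   q4  q4 
   q4   q0  q0 
(> = start, * = accepting)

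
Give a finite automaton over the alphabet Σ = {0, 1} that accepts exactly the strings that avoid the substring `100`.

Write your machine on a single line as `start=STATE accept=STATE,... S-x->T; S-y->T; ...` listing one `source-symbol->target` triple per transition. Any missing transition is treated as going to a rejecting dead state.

start=A; accept=A,B,C; A-0->A; A-1->B; B-0->C; B-1->B; C-0->D; C-1->B; D-0->D; D-1->D

This is the complement of 'contains `100`'. Use the same substring-matching states — A through D holding how much of `100` has just been matched — but flip the accepting set: everything except the trap D accepts.
4 states suffice.
       0  1 
>* A   A  B 
 * B   C  B 
 * C   D  B 
   D   D  D 
(> = start, * = accepting)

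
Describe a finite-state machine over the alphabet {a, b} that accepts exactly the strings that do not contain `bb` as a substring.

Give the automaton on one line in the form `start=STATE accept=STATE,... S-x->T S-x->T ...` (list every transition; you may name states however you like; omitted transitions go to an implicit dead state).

Track partial matches of the forbidden pattern `bb`. State q2 is a dead state reached once `bb` has occurred; every other state accepts. q0 means no part of `bb` is currently matched.
With 3 states:
        a   b  
>* q0   q0  q1 
 * q1   q0  q2 
   q2   q2  q2 
(> = start, * = accepting)

start=q0 accept=q0,q1 q0-a->q0 q0-b->q1 q1-a->q0 q1-b->q2 q2-a->q2 q2-b->q2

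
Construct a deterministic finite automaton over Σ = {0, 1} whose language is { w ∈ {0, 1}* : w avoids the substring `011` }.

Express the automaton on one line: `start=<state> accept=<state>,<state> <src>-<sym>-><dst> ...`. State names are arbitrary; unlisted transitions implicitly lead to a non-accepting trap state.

start=A accept=A,B,C A-0->B A-1->A B-0->B B-1->C C-0->B C-1->D D-0->D D-1->D

Track partial matches of the forbidden pattern `011`. State D is a dead state reached once `011` has occurred; every other state accepts. A means no part of `011` is currently matched.
With 4 states:
       0  1 
>* A   B  A 
 * B   B  C 
 * C   B  D 
   D   D  D 
(> = start, * = accepting)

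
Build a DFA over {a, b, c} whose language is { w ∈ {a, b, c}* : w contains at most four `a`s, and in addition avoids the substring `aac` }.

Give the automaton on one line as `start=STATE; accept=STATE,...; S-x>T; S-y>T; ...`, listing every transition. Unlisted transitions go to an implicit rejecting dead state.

start=q0; accept=q0,q1,q2,q3,q4,q5,q7,q8,q9,q11,q13,q15; q0-a>q1; q0-b>q0; q0-c>q0; q1-a>q2; q1-b>q3; q1-c>q3; q2-a>q4; q2-b>q5; q2-c>q6; q3-a>q7; q3-b>q3; q3-c>q3; q4-a>q8; q4-b>q9; q4-c>q10; q5-a>q11; q5-b>q5; q5-c>q5; q6-a>q10; q6-b>q6; q6-c>q6; q7-a>q4; q7-b>q5; q7-c>q5; q8-a>q12; q8-b>q13; q8-c>q14; q9-a>q15; q9-b>q9; q9-c>q9; q10-a>q14; q10-b>q10; q10-c>q10; q11-a>q8; q11-b>q9; q11-c>q9; q12-a>q12; q12-b>q16; q12-c>q17; q13-a>q18; q13-b>q13; q13-c>q13; q14-a>q17; q14-b>q14; q14-c>q14; q15-a>q12; q15-b>q13; q15-c>q13; q16-a>q18; q16-b>q16; q16-c>q16; q17-a>q17; q17-b>q17; q17-c>q17; q18-a>q12; q18-b>q16; q18-c>q16

Run two small machines in parallel and take their product. The first has 6 states tracking the count of `a`s, saturating at 5; the second has 4 states tracking partial matches of the forbidden pattern `aac`. A product state is a pair (one from each), accepting exactly when both do.
19 states suffice.
          a    b    c  
>* q0     q1   q0   q0 
 * q1     q2   q3   q3 
 * q2     q4   q5   q6 
 * q3     q7   q3   q3 
 * q4     q8   q9  q10 
 * q5    q11   q5   q5 
   q6    q10   q6   q6 
 * q7     q4   q5   q5 
 * q8    q12  q13  q14 
 * q9    q15   q9   q9 
   q10   q14  q10  q10 
 * q11    q8   q9   q9 
   q12   q12  q16  q17 
 * q13   q18  q13  q13 
   q14   q17  q14  q14 
 * q15   q12  q13  q13 
   q16   q18  q16  q16 
   q17   q17  q17  q17 
   q18   q12  q16  q16 
(> = start, * = accepting)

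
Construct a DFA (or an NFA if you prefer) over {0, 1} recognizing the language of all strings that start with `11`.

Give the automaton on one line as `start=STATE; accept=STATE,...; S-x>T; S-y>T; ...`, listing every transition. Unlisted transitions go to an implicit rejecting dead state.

start=s0; accept=s2; s0-0>s3; s0-1>s1; s1-0>s3; s1-1>s2; s2-0>s2; s2-1>s2; s3-0>s3; s3-1>s3

Check the first 2 symbols one by one: s0 through s1 record how many have matched `11` so far; any wrong symbol goes to the dead state s3. After all 2 match we enter the accepting sink s2.
With 4 states:
        0   1  
>  s0   s3  s1 
   s1   s3  s2 
 * s2   s2  s2 
   s3   s3  s3 
(> = start, * = accepting)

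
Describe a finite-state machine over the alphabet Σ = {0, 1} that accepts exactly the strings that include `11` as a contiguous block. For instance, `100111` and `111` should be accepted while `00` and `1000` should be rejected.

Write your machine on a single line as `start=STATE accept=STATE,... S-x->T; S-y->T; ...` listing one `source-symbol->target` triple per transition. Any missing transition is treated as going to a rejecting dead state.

States q0..q1 record the length of the longest prefix of `11` that matches the current input suffix. Reaching q2 means `11` has been seen, and we stay there forever. Accept from q2.
A 3-state machine:
        0   1  
>  q0   q0  q1 
   q1   q0  q2 
 * q2   q2  q2 
(> = start, * = accepting)

start=q0; accept=q2; q0-0->q0; q0-1->q1; q1-0->q0; q1-1->q2; q2-0->q2; q2-1->q2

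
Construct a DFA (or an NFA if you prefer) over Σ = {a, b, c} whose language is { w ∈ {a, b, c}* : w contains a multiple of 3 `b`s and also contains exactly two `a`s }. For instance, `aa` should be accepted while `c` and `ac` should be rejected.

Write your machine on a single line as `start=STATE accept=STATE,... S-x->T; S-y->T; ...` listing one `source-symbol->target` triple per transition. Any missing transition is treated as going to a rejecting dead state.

Build one automaton per condition and run them in lockstep. One (3 states) tracks the count of `b`s modulo 3; the other (4 states) tracks the count of `a`s, saturating at 3. Each combined state is a pair, one component from each; accept when both components accept. After merging equivalent states the machine shrinks.
With 10 states:
        a   b   c  
>  S0   S1  S2  S0 
   S1   S3  S4  S1 
   S2   S4  S5  S2 
 * S3   S6  S7  S3 
   S4   S7  S8  S4 
   S5   S8  S0  S5 
   S6   S6  S6  S6 
   S7   S6  S9  S7 
   S8   S9  S1  S8 
   S9   S6  S3  S9 
(> = start, * = accepting)

start=S0; accept=S3; S0-a->S1; S0-b->S2; S0-c->S0; S1-a->S3; S1-b->S4; S1-c->S1; S2-a->S4; S2-b->S5; S2-c->S2; S3-a->S6; S3-b->S7; S3-c->S3; S4-a->S7; S4-b->S8; S4-c->S4; S5-a->S8; S5-b->S0; S5-c->S5; S6-a->S6; S6-b->S6; S6-c->S6; S7-a->S6; S7-b->S9; S7-c->S7; S8-a->S9; S8-b->S1; S8-c->S8; S9-a->S6; S9-b->S3; S9-c->S9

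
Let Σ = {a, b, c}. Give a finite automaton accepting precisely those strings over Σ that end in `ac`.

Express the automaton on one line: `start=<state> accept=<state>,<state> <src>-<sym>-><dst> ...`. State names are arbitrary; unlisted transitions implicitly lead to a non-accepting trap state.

start=q0 accept=q2 q0-a->q1 q0-b->q0 q0-c->q0 q1-a->q1 q1-b->q0 q1-c->q2 q2-a->q1 q2-b->q0 q2-c->q0

Let each state record the length of the longest suffix of the input read so far that is also a prefix of `ac`. q1 means the last symbol is `a`; q2 means the last 2 symbols are `ac`. Accept only at q2, where the string currently ends in `ac`.
With 3 states:
        a   b   c  
>  q0   q1  q0  q0 
   q1   q1  q0  q2 
 * q2   q1  q0  q0 
(> = start, * = accepting)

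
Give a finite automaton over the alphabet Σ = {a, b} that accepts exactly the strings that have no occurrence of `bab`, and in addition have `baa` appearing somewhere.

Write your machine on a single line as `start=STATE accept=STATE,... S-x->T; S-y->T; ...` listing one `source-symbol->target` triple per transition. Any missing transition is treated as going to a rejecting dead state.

start=q0; accept=q3,q5,q7; q0-a->q0; q0-b->q1; q1-a->q2; q1-b->q1; q2-a->q3; q2-b->q4; q3-a->q3; q3-b->q5; q4-a->q6; q4-b->q4; q5-a->q7; q5-b->q5; q6-a->q8; q6-b->q4; q7-a->q3; q7-b->q8; q8-a->q8; q8-b->q8

Build one automaton per condition and run them in lockstep. The first has 4 states tracking partial matches of the forbidden pattern `bab`; the second has 4 states tracking whether and how much of `baa` has been seen. A product state is a pair (one from each), accepting exactly when both do.
With 9 states:
        a   b  
>  q0   q0  q1 
   q1   q2  q1 
   q2   q3  q4 
 * q3   q3  q5 
   q4   q6  q4 
 * q5   q7  q5 
   q6   q8  q4 
 * q7   q3  q8 
   q8   q8  q8 
(> = start, * = accepting)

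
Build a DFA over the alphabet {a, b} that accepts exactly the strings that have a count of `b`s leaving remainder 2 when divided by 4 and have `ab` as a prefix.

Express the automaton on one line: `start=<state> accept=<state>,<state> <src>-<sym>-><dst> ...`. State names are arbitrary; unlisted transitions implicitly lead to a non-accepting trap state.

Build one automaton per condition and run them in lockstep. One (4 states) tracks the count of `b`s modulo 4; the other (4 states) tracks whether the input so far still matches the prefix `ab`. Each combined state is a pair, one component from each; accept when both components accept. Minimizing collapses redundant product states.
        a   b  
>  S0   S1  S2 
   S1   S2  S3 
   S2   S2  S2 
   S3   S3  S4 
 * S4   S4  S5 
   S5   S5  S6 
   S6   S6  S3 
(> = start, * = accepting)

start=S0 accept=S4 S0-a->S1 S0-b->S2 S1-a->S2 S1-b->S3 S2-a->S2 S2-b->S2 S3-a->S3 S3-b->S4 S4-a->S4 S4-b->S5 S5-a->S5 S5-b->S6 S6-a->S6 S6-b->S3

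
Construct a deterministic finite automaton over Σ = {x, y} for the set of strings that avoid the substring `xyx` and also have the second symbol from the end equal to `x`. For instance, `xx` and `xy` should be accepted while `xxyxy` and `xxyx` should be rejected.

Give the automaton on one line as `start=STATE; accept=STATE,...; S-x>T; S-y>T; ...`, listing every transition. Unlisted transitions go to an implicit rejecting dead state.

start=q0; accept=q2,q3; q0-x>q1; q0-y>q0; q1-x>q2; q1-y>q3; q2-x>q2; q2-y>q3; q3-x>q4; q3-y>q0; q4-x>q4; q4-y>q4

Build one automaton per condition and run them in lockstep. One (4 states) tracks partial matches of the forbidden pattern `xyx`; the other (7 states) tracks the last 2 symbols read. Each combined state is a pair, one component from each; accept when both components accept. After merging equivalent states the machine shrinks.
5 states suffice.
        x   y  
>  q0   q1  q0 
   q1   q2  q3 
 * q2   q2  q3 
 * q3   q4  q0 
   q4   q4  q4 
(> = start, * = accepting)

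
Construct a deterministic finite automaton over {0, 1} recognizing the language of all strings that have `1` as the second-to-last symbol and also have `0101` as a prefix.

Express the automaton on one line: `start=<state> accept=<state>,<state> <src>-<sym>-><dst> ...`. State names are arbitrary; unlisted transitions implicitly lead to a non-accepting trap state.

start=S0 accept=S6,S7 S0-0->S1 S0-1->S2 S1-0->S2 S1-1->S3 S2-0->S2 S2-1->S2 S3-0->S4 S3-1->S2 S4-0->S2 S4-1->S5 S5-0->S6 S5-1->S7 S6-0->S8 S6-1->S5 S7-0->S6 S7-1->S7 S8-0->S8 S8-1->S5

Handle the two conditions separately and then intersect. The first has 7 states tracking the last 2 symbols read; the second has 6 states tracking whether the input so far still matches the prefix `0101`. A product state is a pair (one from each), accepting exactly when both do. Minimizing collapses redundant product states.
        0   1  
>  S0   S1  S2 
   S1   S2  S3 
   S2   S2  S2 
   S3   S4  S2 
   S4   S2  S5 
   S5   S6  S7 
 * S6   S8  S5 
 * S7   S6  S7 
   S8   S8  S5 
(> = start, * = accepting)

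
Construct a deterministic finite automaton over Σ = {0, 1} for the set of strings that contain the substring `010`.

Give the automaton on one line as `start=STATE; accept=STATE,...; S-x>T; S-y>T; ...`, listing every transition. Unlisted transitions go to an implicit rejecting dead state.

States q0..q2 record the length of the longest prefix of `010` that matches the current input suffix. Reaching q3 means `010` has been seen, and we stay there forever. Accept from q3.
4 states suffice.
        0   1  
>  q0   q1  q0 
   q1   q1  q2 
   q2   q3  q0 
 * q3   q3  q3 
(> = start, * = accepting)

start=q0; accept=q3; q0-0>q1; q0-1>q0; q1-0>q1; q1-1>q2; q2-0>q3; q2-1>q0; q3-0>q3; q3-1>q3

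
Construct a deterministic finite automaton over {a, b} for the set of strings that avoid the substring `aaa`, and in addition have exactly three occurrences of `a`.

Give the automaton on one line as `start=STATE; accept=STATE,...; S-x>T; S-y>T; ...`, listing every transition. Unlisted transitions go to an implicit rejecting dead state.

start=q0; accept=q8,q9,q11; q0-a>q1; q0-b>q0; q1-a>q2; q1-b>q3; q2-a>q4; q2-b>q5; q3-a>q6; q3-b>q3; q4-a>q7; q4-b>q4; q5-a>q8; q5-b>q5; q6-a>q9; q6-b>q5; q7-a>q7; q7-b>q7; q8-a>q10; q8-b>q11; q9-a>q7; q9-b>q11; q10-a>q7; q10-b>q12; q11-a>q13; q11-b>q11; q12-a>q13; q12-b>q12; q13-a>q10; q13-b>q12

Handle the two conditions separately and then intersect. The first has 4 states tracking partial matches of the forbidden pattern `aaa`; the second has 5 states tracking the count of `a`s, saturating at 4. A product state is a pair (one from each), accepting exactly when both do.
14 states suffice.
          a    b  
>  q0     q1   q0 
   q1     q2   q3 
   q2     q4   q5 
   q3     q6   q3 
   q4     q7   q4 
   q5     q8   q5 
   q6     q9   q5 
   q7     q7   q7 
 * q8    q10  q11 
 * q9     q7  q11 
   q10    q7  q12 
 * q11   q13  q11 
   q12   q13  q12 
   q13   q10  q12 
(> = start, * = accepting)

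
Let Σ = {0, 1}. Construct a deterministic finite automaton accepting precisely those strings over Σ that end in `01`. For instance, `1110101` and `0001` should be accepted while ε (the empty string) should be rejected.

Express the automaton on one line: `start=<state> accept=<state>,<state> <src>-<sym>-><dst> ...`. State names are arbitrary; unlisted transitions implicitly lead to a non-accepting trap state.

start=q0 accept=q2 q0-0->q1 q0-1->q0 q1-0->q1 q1-1->q2 q2-0->q1 q2-1->q0

Let each state record the length of the longest suffix of the input read so far that is also a prefix of `01`. q1 means the last symbol is `0`; q2 means the last 2 symbols are `01`. Accept only at q2, where the string currently ends in `01`.
        0   1  
>  q0   q1  q0 
   q1   q1  q2 
 * q2   q1  q0 
(> = start, * = accepting)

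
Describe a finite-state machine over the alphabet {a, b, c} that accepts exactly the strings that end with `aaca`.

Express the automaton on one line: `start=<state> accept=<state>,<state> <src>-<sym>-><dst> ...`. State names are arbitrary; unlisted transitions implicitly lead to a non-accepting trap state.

Let each state record the length of the longest suffix of the input read so far that is also a prefix of `aaca`. q1 means the last symbol is `a`; q2 means the last 2 symbols are `aa`; q3 means the last 3 symbols are `aac`; q4 means the last 4 symbols are `aaca`. Accept only at q4, where the string currently ends in `aaca`.
5 states suffice.
        a   b   c  
>  q0   q1  q0  q0 
   q1   q2  q0  q0 
   q2   q2  q0  q3 
   q3   q4  q0  q0 
 * q4   q2  q0  q0 
(> = start, * = accepting)

start=q0 accept=q4 q0-a->q1 q0-b->q0 q0-c->q0 q1-a->q2 q1-b->q0 q1-c->q0 q2-a->q2 q2-b->q0 q2-c->q3 q3-a->q4 q3-b->q0 q3-c->q0 q4-a->q2 q4-b->q0 q4-c->q0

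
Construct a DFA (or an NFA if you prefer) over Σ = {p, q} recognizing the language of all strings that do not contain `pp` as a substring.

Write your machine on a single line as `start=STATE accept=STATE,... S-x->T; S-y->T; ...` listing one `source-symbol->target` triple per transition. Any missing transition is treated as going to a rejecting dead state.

start=s0; accept=s0,s1; s0-p->s1; s0-q->s0; s1-p->s2; s1-q->s0; s2-p->s2; s2-q->s2

This is the complement of 'contains `pp`'. Use the same substring-matching states — s0 through s2 holding how much of `pp` has just been matched — but flip the accepting set: everything except the trap s2 accepts.
A 3-state machine:
        p   q  
>* s0   s1  s0 
 * s1   s2  s0 
   s2   s2  s2 
(> = start, * = accepting)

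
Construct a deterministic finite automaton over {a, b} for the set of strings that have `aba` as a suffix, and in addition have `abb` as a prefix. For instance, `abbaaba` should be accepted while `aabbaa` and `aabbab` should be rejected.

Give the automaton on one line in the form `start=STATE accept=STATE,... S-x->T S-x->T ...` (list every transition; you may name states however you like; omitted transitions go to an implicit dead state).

start=S0 accept=S10 S0-a->S1 S0-b->S2 S1-a->S3 S1-b->S4 S2-a->S3 S2-b->S2 S3-a->S3 S3-b->S5 S4-a->S6 S4-b->S7 S5-a->S6 S5-b->S2 S6-a->S3 S6-b->S5 S7-a->S8 S7-b->S7 S8-a->S8 S8-b->S9 S9-a->S10 S9-b->S7 S10-a->S8 S10-b->S9

Handle the two conditions separately and then intersect. One (4 states) tracks how much of the suffix `aba` has currently been matched; the other (5 states) tracks whether the input so far still matches the prefix `abb`. Each combined state is a pair, one component from each; accept when both components accept.
An 11-state machine:
          a    b  
>  S0     S1   S2 
   S1     S3   S4 
   S2     S3   S2 
   S3     S3   S5 
   S4     S6   S7 
   S5     S6   S2 
   S6     S3   S5 
   S7     S8   S7 
   S8     S8   S9 
   S9    S10   S7 
 * S10    S8   S9 
(> = start, * = accepting)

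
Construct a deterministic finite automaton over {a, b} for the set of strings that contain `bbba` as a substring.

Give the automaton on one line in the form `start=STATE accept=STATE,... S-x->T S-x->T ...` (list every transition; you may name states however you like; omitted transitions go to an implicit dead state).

start=s0 accept=s4 s0-a->s0 s0-b->s1 s1-a->s0 s1-b->s2 s2-a->s0 s2-b->s3 s3-a->s4 s3-b->s3 s4-a->s4 s4-b->s4

Track how much of `bbba` has been matched so far: state s0 is no progress, s4 is the absorbing accept state reached once `bbba` has occurred. Intermediate states record partial matches; on a mismatch, fall back to the longest reusable overlap.
5 states suffice.
        a   b  
>  s0   s0  s1 
   s1   s0  s2 
   s2   s0  s3 
   s3   s4  s3 
 * s4   s4  s4 
(> = start, * = accepting)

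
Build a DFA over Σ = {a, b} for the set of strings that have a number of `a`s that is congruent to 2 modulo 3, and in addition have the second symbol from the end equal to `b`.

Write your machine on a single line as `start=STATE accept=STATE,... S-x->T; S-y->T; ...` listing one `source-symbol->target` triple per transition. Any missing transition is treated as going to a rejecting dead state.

Run two small machines in parallel and take their product. One (3 states) tracks the count of `a`s modulo 3; the other (7 states) tracks the last 2 symbols read. Each combined state is a pair, one component from each; accept when both components accept. Minimizing collapses redundant product states.
        a   b  
>  q0   q1  q0 
   q1   q2  q3 
   q2   q0  q4 
   q3   q5  q3 
   q4   q0  q6 
 * q5   q0  q4 
 * q6   q0  q6 
(> = start, * = accepting)

start=q0; accept=q5,q6; q0-a->q1; q0-b->q0; q1-a->q2; q1-b->q3; q2-a->q0; q2-b->q4; q3-a->q5; q3-b->q3; q4-a->q0; q4-b->q6; q5-a->q0; q5-b->q4; q6-a->q0; q6-b->q6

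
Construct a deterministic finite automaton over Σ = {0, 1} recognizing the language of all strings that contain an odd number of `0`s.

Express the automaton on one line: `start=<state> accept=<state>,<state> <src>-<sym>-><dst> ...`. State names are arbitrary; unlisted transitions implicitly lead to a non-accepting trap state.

Keep the running count of `0`s modulo 2: each `0` advances along the cycle q0 → q1 → q0 while other symbols loop. Accept at q1.
2 states suffice.
        0   1  
>  q0   q1  q0 
 * q1   q0  q1 
(> = start, * = accepting)

start=q0 accept=q1 q0-0->q1 q0-1->q0 q1-0->q0 q1-1->q1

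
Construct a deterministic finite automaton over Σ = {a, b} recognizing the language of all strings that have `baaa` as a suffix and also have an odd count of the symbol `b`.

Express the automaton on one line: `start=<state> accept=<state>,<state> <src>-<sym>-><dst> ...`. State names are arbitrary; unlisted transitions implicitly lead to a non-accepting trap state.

start=q0 accept=q4 q0-a->q0 q0-b->q1 q1-a->q2 q1-b->q0 q2-a->q3 q2-b->q0 q3-a->q4 q3-b->q0 q4-a->q5 q4-b->q0 q5-a->q5 q5-b->q0

Handle the two conditions separately and then intersect. One (5 states) tracks how much of the suffix `baaa` has currently been matched; the other (2 states) tracks the count of `b`s modulo 2. Each combined state is a pair, one component from each; accept when both components accept. Equivalent product states are then merged.
A 6-state machine:
        a   b  
>  q0   q0  q1 
   q1   q2  q0 
   q2   q3  q0 
   q3   q4  q0 
 * q4   q5  q0 
   q5   q5  q0 
(> = start, * = accepting)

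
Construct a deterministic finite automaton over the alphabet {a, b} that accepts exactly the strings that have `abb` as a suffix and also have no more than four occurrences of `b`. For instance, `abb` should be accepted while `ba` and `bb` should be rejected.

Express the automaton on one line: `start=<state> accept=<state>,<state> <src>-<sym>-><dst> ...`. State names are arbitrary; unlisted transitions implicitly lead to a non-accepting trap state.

start=q0 accept=q6,q10 q0-a->q1 q0-b->q2 q1-a->q1 q1-b->q3 q2-a->q4 q2-b->q5 q3-a->q4 q3-b->q6 q4-a->q4 q4-b->q7 q5-a->q8 q5-b->q9 q6-a->q8 q6-b->q9 q7-a->q8 q7-b->q10 q8-a->q8 q8-b->q11 q9-a->q9 q9-b->q9 q10-a->q9 q10-b->q9 q11-a->q9 q11-b->q10

Handle the two conditions separately and then intersect. One (4 states) tracks how much of the suffix `abb` has currently been matched; the other (6 states) tracks the count of `b`s, saturating at 5. Each combined state is a pair, one component from each; accept when both components accept. Equivalent product states are then merged.
          a    b  
>  q0     q1   q2 
   q1     q1   q3 
   q2     q4   q5 
   q3     q4   q6 
   q4     q4   q7 
   q5     q8   q9 
 * q6     q8   q9 
   q7     q8  q10 
   q8     q8  q11 
   q9     q9   q9 
 * q10    q9   q9 
   q11    q9  q10 
(> = start, * = accepting)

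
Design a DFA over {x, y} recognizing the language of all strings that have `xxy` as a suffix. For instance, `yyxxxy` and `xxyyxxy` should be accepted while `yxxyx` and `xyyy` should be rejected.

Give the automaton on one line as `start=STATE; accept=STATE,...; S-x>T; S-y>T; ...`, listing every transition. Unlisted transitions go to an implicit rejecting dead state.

start=q0; accept=q3; q0-x>q1; q0-y>q0; q1-x>q2; q1-y>q0; q2-x>q2; q2-y>q3; q3-x>q1; q3-y>q0

Let each state record the length of the longest suffix of the input read so far that is also a prefix of `xxy`. q1 means the last symbol is `x`; q2 means the last 2 symbols are `xx`; q3 means the last 3 symbols are `xxy`. Accept only at q3, where the string currently ends in `xxy`.
        x   y  
>  q0   q1  q0 
   q1   q2  q0 
   q2   q2  q3 
 * q3   q1  q0 
(> = start, * = accepting)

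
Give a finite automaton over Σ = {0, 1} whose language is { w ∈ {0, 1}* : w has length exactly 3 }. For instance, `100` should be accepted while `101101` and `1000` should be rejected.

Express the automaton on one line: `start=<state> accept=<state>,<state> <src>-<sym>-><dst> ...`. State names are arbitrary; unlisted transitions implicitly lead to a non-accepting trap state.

start=q0 accept=q3 q0-0->q1 q0-1->q1 q1-0->q2 q1-1->q2 q2-0->q3 q2-1->q3 q3-0->q4 q3-1->q4 q4-0->q4 q4-1->q4

We only need to distinguish lengths 0, 1, …, 3, and '>3'. Chain q0 → q1 → q2 → q3 → q4 on every symbol, with q4 looping. Accepting states: {q3}.
With 5 states:
        0   1  
>  q0   q1  q1 
   q1   q2  q2 
   q2   q3  q3 
 * q3   q4  q4 
   q4   q4  q4 
(> = start, * = accepting)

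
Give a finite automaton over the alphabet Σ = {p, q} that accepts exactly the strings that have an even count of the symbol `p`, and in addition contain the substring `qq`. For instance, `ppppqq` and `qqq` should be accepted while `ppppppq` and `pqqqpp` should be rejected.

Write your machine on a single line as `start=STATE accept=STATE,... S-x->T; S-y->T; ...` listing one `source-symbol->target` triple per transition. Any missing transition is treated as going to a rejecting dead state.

Handle the two conditions separately and then intersect. The first has 2 states tracking the count of `p`s modulo 2; the second has 3 states tracking whether and how much of `qq` has been seen. A product state is a pair (one from each), accepting exactly when both do.
With 6 states:
        p   q  
>  s0   s1  s2 
   s1   s0  s3 
   s2   s1  s4 
   s3   s0  s5 
 * s4   s5  s4 
   s5   s4  s5 
(> = start, * = accepting)

start=s0; accept=s4; s0-p->s1; s0-q->s2; s1-p->s0; s1-q->s3; s2-p->s1; s2-q->s4; s3-p->s0; s3-q->s5; s4-p->s5; s4-q->s4; s5-p->s4; s5-q->s5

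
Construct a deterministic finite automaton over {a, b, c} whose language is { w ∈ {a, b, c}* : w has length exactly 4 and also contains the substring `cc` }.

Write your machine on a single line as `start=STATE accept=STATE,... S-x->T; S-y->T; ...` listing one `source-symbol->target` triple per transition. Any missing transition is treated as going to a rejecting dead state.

Handle the two conditions separately and then intersect. The first has 6 states tracking the input length, saturating at 5; the second has 3 states tracking whether and how much of `cc` has been seen. A product state is a pair (one from each), accepting exactly when both do. Minimizing collapses redundant product states.
10 states suffice.
        a   b   c  
>  q0   q1  q1  q2 
   q1   q3  q3  q4 
   q2   q3  q3  q5 
   q3   q6  q6  q7 
   q4   q6  q6  q8 
   q5   q8  q8  q8 
   q6   q6  q6  q6 
   q7   q6  q6  q9 
   q8   q9  q9  q9 
 * q9   q6  q6  q6 
(> = start, * = accepting)

start=q0; accept=q9; q0-a->q1; q0-b->q1; q0-c->q2; q1-a->q3; q1-b->q3; q1-c->q4; q2-a->q3; q2-b->q3; q2-c->q5; q3-a->q6; q3-b->q6; q3-c->q7; q4-a->q6; q4-b->q6; q4-c->q8; q5-a->q8; q5-b->q8; q5-c->q8; q6-a->q6; q6-b->q6; q6-c->q6; q7-a->q6; q7-b->q6; q7-c->q9; q8-a->q9; q8-b->q9; q8-c->q9; q9-a->q6; q9-b->q6; q9-c->q6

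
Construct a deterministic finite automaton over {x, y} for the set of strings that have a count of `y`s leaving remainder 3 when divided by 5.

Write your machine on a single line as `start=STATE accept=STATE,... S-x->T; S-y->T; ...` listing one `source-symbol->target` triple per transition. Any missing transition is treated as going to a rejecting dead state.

start=q0; accept=q3; q0-x->q0; q0-y->q1; q1-x->q1; q1-y->q2; q2-x->q2; q2-y->q3; q3-x->q3; q3-y->q4; q4-x->q4; q4-y->q0

Keep the running count of `y`s modulo 5: each `y` advances along the cycle q0 → q1 → q2 → q3 → q4 → q0 while other symbols loop. Accept at q3.
With 5 states:
        x   y  
>  q0   q0  q1 
   q1   q1  q2 
   q2   q2  q3 
 * q3   q3  q4 
   q4   q4  q0 
(> = start, * = accepting)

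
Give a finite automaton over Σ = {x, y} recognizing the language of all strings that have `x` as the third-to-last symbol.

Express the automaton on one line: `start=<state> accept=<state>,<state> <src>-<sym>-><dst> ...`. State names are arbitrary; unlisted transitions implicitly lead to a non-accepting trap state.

start=q0 accept=q7,q8,q9,q10 q0-x->q1 q0-y->q2 q1-x->q3 q1-y->q4 q2-x->q5 q2-y->q6 q3-x->q7 q3-y->q8 q4-x->q9 q4-y->q10 q5-x->q11 q5-y->q12 q6-x->q13 q6-y->q14 q7-x->q7 q7-y->q8 q8-x->q9 q8-y->q10 q9-x->q11 q9-y->q12 q10-x->q13 q10-y->q14 q11-x->q7 q11-y->q8 q12-x->q9 q12-y->q10 q13-x->q11 q13-y->q12 q14-x->q13 q14-y->q14

A DFA must remember the last 3 symbols (since which symbol is third-to-last isn't known until the input ends). Use one state per possible window of the last ≤3 symbols; accept from those whose window starts with `x`.
15 states suffice.
          x    y  
>  q0     q1   q2 
   q1     q3   q4 
   q2     q5   q6 
   q3     q7   q8 
   q4     q9  q10 
   q5    q11  q12 
   q6    q13  q14 
 * q7     q7   q8 
 * q8     q9  q10 
 * q9    q11  q12 
 * q10   q13  q14 
   q11    q7   q8 
   q12    q9  q10 
   q13   q11  q12 
   q14   q13  q14 
(> = start, * = accepting)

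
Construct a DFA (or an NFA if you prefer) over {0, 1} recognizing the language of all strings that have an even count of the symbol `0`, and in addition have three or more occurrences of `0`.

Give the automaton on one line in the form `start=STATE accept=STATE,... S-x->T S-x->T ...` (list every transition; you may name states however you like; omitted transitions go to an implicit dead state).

start=S0 accept=S4 S0-0->S1 S0-1->S0 S1-0->S2 S1-1->S1 S2-0->S3 S2-1->S2 S3-0->S4 S3-1->S3 S4-0->S3 S4-1->S4

Build one automaton per condition and run them in lockstep. The first has 2 states tracking the count of `0`s modulo 2; the second has 5 states tracking the count of `0`s, saturating at 4. A product state is a pair (one from each), accepting exactly when both do. Equivalent product states are then merged.
5 states suffice.
        0   1  
>  S0   S1  S0 
   S1   S2  S1 
   S2   S3  S2 
   S3   S4  S3 
 * S4   S3  S4 
(> = start, * = accepting)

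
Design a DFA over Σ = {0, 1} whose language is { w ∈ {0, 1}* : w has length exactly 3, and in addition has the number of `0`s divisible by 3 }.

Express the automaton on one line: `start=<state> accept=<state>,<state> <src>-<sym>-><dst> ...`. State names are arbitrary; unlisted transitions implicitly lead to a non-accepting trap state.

Handle the two conditions separately and then intersect. One (5 states) tracks the input length, saturating at 4; the other (3 states) tracks the count of `0`s modulo 3. Each combined state is a pair, one component from each; accept when both components accept. Equivalent product states are then merged.
A 7-state machine:
        0   1  
>  q0   q1  q2 
   q1   q3  q4 
   q2   q4  q5 
   q3   q6  q4 
   q4   q4  q4 
   q5   q4  q6 
 * q6   q4  q4 
(> = start, * = accepting)

start=q0 accept=q6 q0-0->q1 q0-1->q2 q1-0->q3 q1-1->q4 q2-0->q4 q2-1->q5 q3-0->q6 q3-1->q4 q4-0->q4 q4-1->q4 q5-0->q4 q5-1->q6 q6-0->q4 q6-1->q4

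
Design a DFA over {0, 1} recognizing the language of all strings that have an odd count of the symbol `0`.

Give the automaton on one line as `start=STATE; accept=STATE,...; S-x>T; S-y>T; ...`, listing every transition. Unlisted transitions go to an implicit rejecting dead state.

The only thing that matters is how many `0`s have appeared, reduced mod 2. Use one state per residue: q0 for 0, …, q1 for 1. Reading `0` moves to the next residue; anything else stays put. q1 is accepting.
2 states suffice.
        0   1  
>  q0   q1  q0 
 * q1   q0  q1 
(> = start, * = accepting)

start=q0; accept=q1; q0-0>q1; q0-1>q0; q1-0>q0; q1-1>q1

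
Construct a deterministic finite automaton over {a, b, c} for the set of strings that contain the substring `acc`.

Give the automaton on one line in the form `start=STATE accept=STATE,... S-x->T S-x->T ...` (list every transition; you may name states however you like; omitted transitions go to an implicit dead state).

Track how much of `acc` has been matched so far: state s0 is no progress, s3 is the absorbing accept state reached once `acc` has occurred. Intermediate states record partial matches; on a mismatch, fall back to the longest reusable overlap.
4 states suffice.
        a   b   c  
>  s0   s1  s0  s0 
   s1   s1  s0  s2 
   s2   s1  s0  s3 
 * s3   s3  s3  s3 
(> = start, * = accepting)

start=s0 accept=s3 s0-a->s1 s0-b->s0 s0-c->s0 s1-a->s1 s1-b->s0 s1-c->s2 s2-a->s1 s2-b->s0 s2-c->s3 s3-a->s3 s3-b->s3 s3-c->s3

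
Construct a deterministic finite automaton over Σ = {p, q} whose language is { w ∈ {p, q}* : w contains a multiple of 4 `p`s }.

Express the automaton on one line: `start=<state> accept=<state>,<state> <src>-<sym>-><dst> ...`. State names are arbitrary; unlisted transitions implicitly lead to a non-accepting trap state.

Keep the running count of `p`s modulo 4: each `p` advances along the cycle A → B → C → D → A while other symbols loop. Accept at A.
       p  q 
>* A   B  A 
   B   C  B 
   C   D  C 
   D   A  D 
(> = start, * = accepting)

start=A accept=A A-p->B A-q->A B-p->C B-q->B C-p->D C-q->C D-p->A D-q->D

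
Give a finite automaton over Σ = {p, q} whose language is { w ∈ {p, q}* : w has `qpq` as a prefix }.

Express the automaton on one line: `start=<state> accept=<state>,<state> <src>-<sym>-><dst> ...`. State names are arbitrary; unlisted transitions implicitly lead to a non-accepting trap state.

start=S0 accept=S3 S0-p->S4 S0-q->S1 S1-p->S2 S1-q->S4 S2-p->S4 S2-q->S3 S3-p->S3 S3-q->S3 S4-p->S4 S4-q->S4

Check the first 3 symbols one by one: S0 through S2 record how many have matched `qpq` so far; any wrong symbol goes to the dead state S4. After all 3 match we enter the accepting sink S3.
        p   q  
>  S0   S4  S1 
   S1   S2  S4 
   S2   S4  S3 
 * S3   S3  S3 
   S4   S4  S4 
(> = start, * = accepting)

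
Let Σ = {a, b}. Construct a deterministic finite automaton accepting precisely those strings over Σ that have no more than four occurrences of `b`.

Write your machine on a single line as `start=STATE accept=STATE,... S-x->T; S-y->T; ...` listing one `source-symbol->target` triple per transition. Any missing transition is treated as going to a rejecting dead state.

Count `b`s, saturating at 5: states S0 through S4 mean 0 through 4 `b`s seen; S5 means more than 4. Each `b` increments (capped at S5); other symbols loop. Accept from {S0, S1, S2, S3, S4}.
        a   b  
>* S0   S0  S1 
 * S1   S1  S2 
 * S2   S2  S3 
 * S3   S3  S4 
 * S4   S4  S5 
   S5   S5  S5 
(> = start, * = accepting)

start=S0; accept=S0,S1,S2,S3,S4; S0-a->S0; S0-b->S1; S1-a->S1; S1-b->S2; S2-a->S2; S2-b->S3; S3-a->S3; S3-b->S4; S4-a->S4; S4-b->S5; S5-a->S5; S5-b->S5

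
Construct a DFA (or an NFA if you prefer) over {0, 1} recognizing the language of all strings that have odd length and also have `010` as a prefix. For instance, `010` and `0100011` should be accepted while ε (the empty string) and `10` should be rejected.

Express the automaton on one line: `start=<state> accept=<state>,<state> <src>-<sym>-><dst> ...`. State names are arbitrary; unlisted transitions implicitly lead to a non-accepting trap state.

start=q0 accept=q4 q0-0->q1 q0-1->q2 q1-0->q2 q1-1->q3 q2-0->q2 q2-1->q2 q3-0->q4 q3-1->q2 q4-0->q5 q4-1->q5 q5-0->q4 q5-1->q4

Build one automaton per condition and run them in lockstep. One (2 states) tracks the input length modulo 2; the other (5 states) tracks whether the input so far still matches the prefix `010`. Each combined state is a pair, one component from each; accept when both components accept. Equivalent product states are then merged.
6 states suffice.
        0   1  
>  q0   q1  q2 
   q1   q2  q3 
   q2   q2  q2 
   q3   q4  q2 
 * q4   q5  q5 
   q5   q4  q4 
(> = start, * = accepting)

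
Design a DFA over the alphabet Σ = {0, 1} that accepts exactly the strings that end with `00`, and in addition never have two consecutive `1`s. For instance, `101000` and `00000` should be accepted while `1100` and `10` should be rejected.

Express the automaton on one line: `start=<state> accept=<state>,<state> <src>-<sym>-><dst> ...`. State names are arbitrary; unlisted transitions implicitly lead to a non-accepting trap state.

start=A accept=D A-0->B A-1->C B-0->D B-1->C C-0->B C-1->E D-0->D D-1->C E-0->E E-1->E

Build one automaton per condition and run them in lockstep. One (3 states) tracks how much of the suffix `00` has currently been matched; the other (3 states) tracks partial matches of the forbidden pattern `11`. Each combined state is a pair, one component from each; accept when both components accept. Equivalent product states are then merged.
With 5 states:
       0  1 
>  A   B  C 
   B   D  C 
   C   B  E 
 * D   D  C 
   E   E  E 
(> = start, * = accepting)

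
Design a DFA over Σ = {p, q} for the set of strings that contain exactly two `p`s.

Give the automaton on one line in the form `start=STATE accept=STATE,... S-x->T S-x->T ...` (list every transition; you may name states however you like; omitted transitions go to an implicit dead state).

start=S0 accept=S2 S0-p->S1 S0-q->S0 S1-p->S2 S1-q->S1 S2-p->S3 S2-q->S2 S3-p->S3 S3-q->S3

Count `p`s, saturating at 3: states S0 through S2 mean 0 through 2 `p`s seen; S3 means more than 2. Each `p` increments (capped at S3); other symbols loop. Accept from {S2}.
        p   q  
>  S0   S1  S0 
   S1   S2  S1 
 * S2   S3  S2 
   S3   S3  S3 
(> = start, * = accepting)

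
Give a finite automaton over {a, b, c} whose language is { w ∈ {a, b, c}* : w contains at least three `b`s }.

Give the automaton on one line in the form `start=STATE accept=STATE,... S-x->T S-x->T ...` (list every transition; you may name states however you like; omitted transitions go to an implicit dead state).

Count `b`s, saturating at 4: states s0 through s3 mean 0 through 3 `b`s seen; s4 means more than 3. Each `b` increments (capped at s4); other symbols loop. Accept from {s3, s4}.
With 5 states:
        a   b   c  
>  s0   s0  s1  s0 
   s1   s1  s2  s1 
   s2   s2  s3  s2 
 * s3   s3  s4  s3 
 * s4   s4  s4  s4 
(> = start, * = accepting)

start=s0 accept=s3,s4 s0-a->s0 s0-b->s1 s0-c->s0 s1-a->s1 s1-b->s2 s1-c->s1 s2-a->s2 s2-b->s3 s2-c->s2 s3-a->s3 s3-b->s4 s3-c->s3 s4-a->s4 s4-b->s4 s4-c->s4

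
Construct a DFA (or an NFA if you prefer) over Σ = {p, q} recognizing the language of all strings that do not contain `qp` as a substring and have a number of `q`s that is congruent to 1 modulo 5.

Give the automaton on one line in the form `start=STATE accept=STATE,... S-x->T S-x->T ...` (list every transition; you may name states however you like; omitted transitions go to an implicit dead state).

Handle the two conditions separately and then intersect. One (3 states) tracks partial matches of the forbidden pattern `qp`; the other (5 states) tracks the count of `q`s modulo 5. Each combined state is a pair, one component from each; accept when both components accept. After merging equivalent states the machine shrinks.
A 7-state machine:
       p  q 
>  A   A  B 
 * B   C  D 
   C   C  C 
   D   C  E 
   E   C  F 
   F   C  G 
   G   C  B 
(> = start, * = accepting)

start=A accept=B A-p->A A-q->B B-p->C B-q->D C-p->C C-q->C D-p->C D-q->E E-p->C E-q->F F-p->C F-q->G G-p->C G-q->B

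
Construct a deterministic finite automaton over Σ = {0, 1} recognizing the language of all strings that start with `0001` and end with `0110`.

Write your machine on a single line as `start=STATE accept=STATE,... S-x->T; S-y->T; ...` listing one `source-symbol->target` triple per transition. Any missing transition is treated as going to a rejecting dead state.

Handle the two conditions separately and then intersect. One (6 states) tracks whether the input so far still matches the prefix `0001`; the other (5 states) tracks how much of the suffix `0110` has currently been matched. Each combined state is a pair, one component from each; accept when both components accept. Minimizing collapses redundant product states.
A 10-state machine:
        0   1  
>  q0   q1  q2 
   q1   q3  q2 
   q2   q2  q2 
   q3   q4  q2 
   q4   q2  q5 
   q5   q6  q7 
   q6   q6  q5 
   q7   q8  q9 
 * q8   q6  q5 
   q9   q6  q9 
(> = start, * = accepting)

start=q0; accept=q8; q0-0->q1; q0-1->q2; q1-0->q3; q1-1->q2; q2-0->q2; q2-1->q2; q3-0->q4; q3-1->q2; q4-0->q2; q4-1->q5; q5-0->q6; q5-1->q7; q6-0->q6; q6-1->q5; q7-0->q8; q7-1->q9; q8-0->q6; q8-1->q5; q9-0->q6; q9-1->q9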